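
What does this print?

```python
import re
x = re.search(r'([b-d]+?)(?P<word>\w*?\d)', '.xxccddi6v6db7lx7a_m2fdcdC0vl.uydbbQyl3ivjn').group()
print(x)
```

ccddi6

This matches one or more of a character in [b-d] (lazy) (captured); then zero or more of a word character (lazy), then a digit (captured as 'word').
`search` walks the string left to right and returns the first match it finds.
The match spans [3:9] → 'ccddi6'.
Captured: group 1 = 'c', group 2 = 'cddi6'.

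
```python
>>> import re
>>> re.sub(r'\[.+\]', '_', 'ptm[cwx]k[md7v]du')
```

'ptm_du'

Matches: at [3:15] → '[cwx]k[md7v]'.
`sub` substitutes '_' at each match site.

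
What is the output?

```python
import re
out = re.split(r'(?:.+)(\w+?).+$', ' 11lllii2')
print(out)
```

['', 'i', '']

This matches one or more of any character (non-capturing group); then one or more of a word character (lazy) (captured); then one or more of any character; then anchored at the end.
Matches to split on: at [0:9] → ' 11lllii2'.
`re.split` interleaves the captured-group text with the surrounding fragments.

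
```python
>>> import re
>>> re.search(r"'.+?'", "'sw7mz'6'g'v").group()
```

Because the quantifier is non-greedy, it stops expanding at the earliest point where the rest of the pattern can succeed.
Unlike `match`, `search` isn't anchored — it looks for the pattern anywhere in the string.
The match spans [0:7] → "'sw7mz'".

"'sw7mz'"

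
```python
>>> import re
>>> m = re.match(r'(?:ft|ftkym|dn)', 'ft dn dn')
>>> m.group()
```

'ft'

`match` is anchored at position 0; if the pattern doesn't fit there, it returns None.
The match spans [0:2] → 'ft'.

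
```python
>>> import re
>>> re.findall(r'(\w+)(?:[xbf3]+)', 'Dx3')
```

['Dx']

One capturing group, so `findall` returns just the captured substring from the one match — 1 in all.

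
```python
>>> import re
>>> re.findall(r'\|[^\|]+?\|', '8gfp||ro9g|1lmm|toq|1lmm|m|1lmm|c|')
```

Matches: at [5:11] → '|ro9g|'; at [15:20] → '|toq|'; at [24:27] → '|m|'; at [31:34] → '|c|'.
`findall` yields the raw match text (4 of them) because the pattern has no groups.

['|ro9g|', '|toq|', '|m|', '|c|']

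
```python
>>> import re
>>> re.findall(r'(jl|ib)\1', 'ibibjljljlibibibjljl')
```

`\1` is not a pattern — it's the concrete string captured by group 1, re-applied verbatim.
Scanning left to right: at [0:4] match 'ibib', group 1 = 'ib'; at [4:8] match 'jljl', group 1 = 'jl'; at [10:14] match 'ibib', group 1 = 'ib'; at [16:20] match 'jljl', group 1 = 'jl'.
`findall` collects group 1 from each match (4 total).

['ib', 'jl', 'ib', 'jl']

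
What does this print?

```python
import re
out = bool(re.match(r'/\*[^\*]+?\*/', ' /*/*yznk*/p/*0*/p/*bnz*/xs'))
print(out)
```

False

With `match`, the pattern is implicitly anchored at the beginning.
Here the string doesn't start with a match, so the call returns None, and `bool(None)` is False.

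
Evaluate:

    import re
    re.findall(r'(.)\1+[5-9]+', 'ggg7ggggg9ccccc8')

['g', 'g', 'c']

A backreference is literal: `\1` must see the identical characters the first group matched.
Because there's exactly one group, `findall` drops the full match and keeps group 1 from each hit.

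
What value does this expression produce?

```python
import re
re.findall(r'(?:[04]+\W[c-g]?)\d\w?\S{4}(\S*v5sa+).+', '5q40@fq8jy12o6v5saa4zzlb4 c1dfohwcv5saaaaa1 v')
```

One capturing group, so `findall` returns just the captured substring from the one match — 1 in all.

['cv5saaaaa']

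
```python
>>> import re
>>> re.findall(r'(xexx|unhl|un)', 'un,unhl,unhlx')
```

['un', 'unhl', 'unhl']

`|` is ordered: at each position the engine commits to the first alternative that works.
With a single group, `findall` returns only what that group captured — 3 items.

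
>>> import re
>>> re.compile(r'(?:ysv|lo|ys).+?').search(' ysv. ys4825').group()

'ysv.'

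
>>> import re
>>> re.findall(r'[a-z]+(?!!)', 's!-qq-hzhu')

The negative lookaround is zero-width — it rules out positions where the adjacent text would match, without consuming anything.
Since nothing is captured, `findall` lists the 2 matched substrings directly.

['qq', 'hzhu']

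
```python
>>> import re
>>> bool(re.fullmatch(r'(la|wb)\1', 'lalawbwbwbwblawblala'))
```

False

`\1` has to match the exact text group 1 already captured.
`re.fullmatch` requires the pattern to consume the entire string.
Here the string isn't matched end-to-end, so the call returns None, and `bool(None)` is False.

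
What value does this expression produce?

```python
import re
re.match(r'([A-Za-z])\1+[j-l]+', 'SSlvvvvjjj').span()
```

`re.match` only tries the pattern at the start of the string.
The match spans [0:3] → 'SSl'.

(0, 3)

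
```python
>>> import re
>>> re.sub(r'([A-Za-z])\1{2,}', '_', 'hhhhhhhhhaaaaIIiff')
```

'__IIiff'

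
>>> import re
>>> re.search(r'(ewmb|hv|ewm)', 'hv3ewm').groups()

The match spans [0:2] → 'hv'.
Captured: group 1 = 'hv'.

('hv',)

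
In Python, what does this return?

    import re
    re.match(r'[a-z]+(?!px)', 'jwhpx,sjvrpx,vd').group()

The negative lookahead/lookbehind blocks any match where the forbidden context is present.
With `match`, the pattern is implicitly anchored at the beginning.
The match spans [0:5] → 'jwhpx'.

'jwhpx'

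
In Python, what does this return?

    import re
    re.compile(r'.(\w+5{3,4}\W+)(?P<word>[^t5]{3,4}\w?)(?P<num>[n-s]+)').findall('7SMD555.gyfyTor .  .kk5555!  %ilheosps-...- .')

[('SMD555.', 'gyfyT', 'or'), ('kk5555!  %', 'ilheo', 'sps')]

Pattern: any character; then one or more of a word character, then 3 to 4 of the literal '5', then one or more of a non-word character (captured); then 3 to 4 of any character except [t5], then optionally a word character (captured as 'word'); then one or more of a character in [n-s] (captured as 'num').
Matches: at [0:15] match '7SMD555.gyfyTor', groups = ('SMD555.', 'gyfyT', 'or'); at [19:38] match '.kk5555!  %ilheosps', groups = ('kk5555!  %', 'ilheo', 'sps').
With 3 capturing groups, `findall` returns a 3-tuple per match.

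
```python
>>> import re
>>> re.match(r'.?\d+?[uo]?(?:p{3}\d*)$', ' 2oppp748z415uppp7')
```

This matches optionally any character, then one or more of a digit (lazy), then optionally one of [uo]; then exactly 3 of a literal 'p', then zero or more of a digit (non-capturing group); then anchored at the end.
`match` is anchored at position 0; if the pattern doesn't fit there, it returns None.
Here the pattern fails at index 0, so the call returns None.

None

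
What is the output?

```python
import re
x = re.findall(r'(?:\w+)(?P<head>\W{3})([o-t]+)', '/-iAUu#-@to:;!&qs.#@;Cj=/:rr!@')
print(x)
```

This matches one or more of a word character (non-capturing group); then exactly 3 of a non-word character (captured as 'head'); then one or more of a character in [o-t] (captured).
Scanning left to right: at [2:11] match 'iAUu#-@to', groups = ('#-@', 'to'); at [21:28] match 'Cj=/:rr', groups = ('=/:', 'rr').
Multiple groups make `findall` return tuples — one 2-tuple for each match.

[('#-@', 'to'), ('=/:', 'rr')]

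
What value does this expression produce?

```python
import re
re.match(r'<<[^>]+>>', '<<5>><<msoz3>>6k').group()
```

'<<5>>'

With `match`, the pattern is implicitly anchored at the beginning.
The match spans [0:5] → '<<5>>'.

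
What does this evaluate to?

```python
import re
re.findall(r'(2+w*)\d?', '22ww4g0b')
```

['22ww']

Pattern: one or more of the literal '2', then zero or more of the literal 'w' (captured); then optionally a digit.
Walking the string: at [0:5] match '22ww4', group 1 = '22ww'.
One capturing group, so `findall` returns just the captured substring from the one match — 1 in all.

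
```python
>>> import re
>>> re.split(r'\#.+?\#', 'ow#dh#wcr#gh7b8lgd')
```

Matches to split on: at [2:6] → '#dh#'.
`split` removes every match and returns the 2 fragments in between.

['ow', 'wcr#gh7b8lgd']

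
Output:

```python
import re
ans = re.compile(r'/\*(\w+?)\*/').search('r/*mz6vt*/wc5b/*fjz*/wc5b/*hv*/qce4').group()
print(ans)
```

/*mz6vt*/

`re.search` scans for the first position where the pattern succeeds.
The match spans [1:10] → '/*mz6vt*/'.
Captured: group 1 = 'mz6vt'.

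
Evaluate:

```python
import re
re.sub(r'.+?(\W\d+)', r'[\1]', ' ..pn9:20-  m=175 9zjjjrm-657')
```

With the lazy modifier that quantifier settles for the fewest repetitions that let the rest of the pattern succeed (the atoms after it are unaffected and can still be greedy).
Each match is replaced using the text its own group 1 captured.

'[:20][=175][-657]'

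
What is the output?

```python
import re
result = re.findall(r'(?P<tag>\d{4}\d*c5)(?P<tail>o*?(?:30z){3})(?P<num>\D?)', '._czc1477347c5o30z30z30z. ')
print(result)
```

[('1477347c5', 'o30z30z30z', '.')]

The pattern matches exactly 4 of a digit, then zero or more of a digit, then the literal 'c5' (captured as 'tag'); then zero or more of the literal 'o' (lazy), then the literal '30z' repeated 3 times (captured as 'tail'); then optionally a non-digit (captured as 'num').
`findall` packs the 3 group values into a tuple for every match.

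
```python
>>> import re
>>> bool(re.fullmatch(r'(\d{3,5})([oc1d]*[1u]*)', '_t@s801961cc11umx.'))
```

False

Pattern: 3 to 5 of a digit (captured); then zero or more of one of [oc1d], then zero or more of one of [1u] (captured).
`re.fullmatch` is like wrapping the pattern in `^…$` (in single-line mode).
Here the pattern can't cover the whole string, so the call returns None, and `bool(None)` is False.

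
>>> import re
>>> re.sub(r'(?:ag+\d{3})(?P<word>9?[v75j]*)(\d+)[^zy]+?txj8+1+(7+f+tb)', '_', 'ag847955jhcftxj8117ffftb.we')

'_.we'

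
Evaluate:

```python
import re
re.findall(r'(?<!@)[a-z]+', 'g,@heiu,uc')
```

['g', 'eiu', 'uc']

`(?!…)`/`(?<!…)` only lets a position through if the neighbouring text does NOT match; no characters are consumed.
Since nothing is captured, `findall` lists the 3 matched substrings directly.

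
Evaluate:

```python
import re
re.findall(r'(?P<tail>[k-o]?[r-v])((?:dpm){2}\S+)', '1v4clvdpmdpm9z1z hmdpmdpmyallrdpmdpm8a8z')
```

[('lv', 'dpmdpm9z1z'), ('lr', 'dpmdpm8a8z')]

The pattern matches optionally a character in [k-o], then a character in [r-v] (captured as 'tail'); then the literal 'dpm' repeated 2 times, then one or more of a non-whitespace character (captured).
Matches: at [4:16] match 'lvdpmdpm9z1z', groups = ('lv', 'dpmdpm9z1z'); at [28:40] match 'lrdpmdpm8a8z', groups = ('lr', 'dpmdpm8a8z').
With 2 capturing groups, `findall` returns a 2-tuple per match.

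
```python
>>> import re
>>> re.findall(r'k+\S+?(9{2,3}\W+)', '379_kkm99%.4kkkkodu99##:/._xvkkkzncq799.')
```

['99%.', '99##:/.', '99.']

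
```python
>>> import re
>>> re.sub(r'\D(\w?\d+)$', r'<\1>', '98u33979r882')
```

'98u33979<882>'

This matches a non-digit; then optionally a word character, then one or more of a digit (captured); then anchored at the end.
`\1` in the replacement pulls in group 1's text for each match.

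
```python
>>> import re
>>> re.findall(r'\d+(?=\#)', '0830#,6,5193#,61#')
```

['0830', '5193', '61']

The positive lookaround only admits positions where the adjacent text matches; those characters stay outside the span.
`findall` yields the raw match text (3 of them) because the pattern has no groups.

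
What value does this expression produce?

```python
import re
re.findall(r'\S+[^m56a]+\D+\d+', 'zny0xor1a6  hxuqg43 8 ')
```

With no groups in the pattern, `findall` gives back each whole match — 1 here.

['zny0xor1a6  hxuqg43 8']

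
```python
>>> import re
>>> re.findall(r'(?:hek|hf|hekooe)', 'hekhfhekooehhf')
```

`|` is ordered: at each position the engine commits to the first alternative that works.
Walking the string: at [0:3] → 'hek'; at [3:5] → 'hf'; at [5:8] → 'hek'; at [12:14] → 'hf'.
With no groups in the pattern, `findall` gives back each whole match — 4 here.

['hek', 'hf', 'hek', 'hf']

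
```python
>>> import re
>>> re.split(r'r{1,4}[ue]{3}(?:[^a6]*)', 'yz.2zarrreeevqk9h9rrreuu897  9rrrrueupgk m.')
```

['yz.2za', '']

This matches 1 to 4 of a literal 'r', then exactly 3 of one of [ue]; then zero or more of any character except [a6] (non-capturing group).
`split` removes every match and returns the 2 fragments in between.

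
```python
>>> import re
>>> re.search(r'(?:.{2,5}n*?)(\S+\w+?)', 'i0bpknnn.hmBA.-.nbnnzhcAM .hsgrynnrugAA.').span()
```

(0, 25)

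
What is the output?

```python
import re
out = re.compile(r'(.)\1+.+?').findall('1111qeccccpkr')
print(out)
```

['1', 'c']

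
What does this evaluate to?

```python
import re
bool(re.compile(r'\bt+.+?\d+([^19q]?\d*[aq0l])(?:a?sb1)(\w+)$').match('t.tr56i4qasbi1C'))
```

False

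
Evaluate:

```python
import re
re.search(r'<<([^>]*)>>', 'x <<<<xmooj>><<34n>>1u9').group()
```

'<<<<xmooj>>'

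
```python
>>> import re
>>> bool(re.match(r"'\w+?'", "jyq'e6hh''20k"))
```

False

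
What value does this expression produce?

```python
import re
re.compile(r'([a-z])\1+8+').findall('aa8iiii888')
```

['a', 'i']

`\1` has to match the exact text group 1 already captured.
Walking the string: at [0:3] match 'aa8', group 1 = 'a'; at [3:10] match 'iiii888', group 1 = 'i'.
`findall` collects group 1 from each match (2 total).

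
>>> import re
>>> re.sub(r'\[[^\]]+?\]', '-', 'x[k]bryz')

'x-bryz'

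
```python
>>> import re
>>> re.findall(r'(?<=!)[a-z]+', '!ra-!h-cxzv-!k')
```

['ra', 'h', 'k']

Because the assertion is zero-width, the text it checks is not consumed and won't appear in the result.
Walking the string: at [1:3] → 'ra'; at [5:6] → 'h'; at [13:14] → 'k'.
No capturing groups, so `findall` returns the 3 full match strings.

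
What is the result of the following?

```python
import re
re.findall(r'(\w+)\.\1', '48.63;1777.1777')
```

['1777']

The backreference `\1` re-matches whatever the first group consumed, character for character.
Walking the string: at [6:15] match '1777.1777', group 1 = '1777'.
One capturing group, so `findall` returns just the captured substring from the one match — 1 in all.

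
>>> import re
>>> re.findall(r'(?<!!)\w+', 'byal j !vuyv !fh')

`(?!…)`/`(?<!…)` only lets a position through if the neighbouring text does NOT match; no characters are consumed.
Walking the string: at [0:4] → 'byal'; at [5:6] → 'j'; at [9:12] → 'uyv'; at [15:16] → 'h'.
With no groups in the pattern, `findall` gives back each whole match — 4 here.

['byal', 'j', 'uyv', 'h']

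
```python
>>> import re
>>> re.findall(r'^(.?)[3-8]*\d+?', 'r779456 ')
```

This matches anchored at the start of the string; then optionally any character (captured); then zero or more of a character in [3-8], then one or more of a digit (lazy).
Scanning left to right: at [0:4] match 'r779', group 1 = 'r'.
Because there's exactly one group, `findall` drops the full match and keeps group 1 from the one hit.

['r']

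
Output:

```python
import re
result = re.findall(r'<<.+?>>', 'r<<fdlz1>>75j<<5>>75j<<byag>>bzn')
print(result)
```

['<<fdlz1>>', '<<5>>', '<<byag>>']

Walking the string: at [1:10] → '<<fdlz1>>'; at [13:18] → '<<5>>'; at [21:29] → '<<byag>>'.
Since nothing is captured, `findall` lists the 3 matched substrings directly.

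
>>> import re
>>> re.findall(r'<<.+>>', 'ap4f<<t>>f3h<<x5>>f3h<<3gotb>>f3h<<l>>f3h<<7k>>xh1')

['<<t>>f3h<<x5>>f3h<<3gotb>>f3h<<l>>f3h<<7k>>']

No capturing groups, so `findall` returns the 1 full match string.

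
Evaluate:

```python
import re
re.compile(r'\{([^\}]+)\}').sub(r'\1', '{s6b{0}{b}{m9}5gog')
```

Matches: at [0:7] → '{s6b{0}'; at [7:10] → '{b}'; at [10:14] → '{m9}'.
`\1` in the replacement pulls in group 1's text for each match.

's6b{0bm95gog'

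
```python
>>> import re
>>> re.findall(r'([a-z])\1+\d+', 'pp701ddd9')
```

After group 1 captures some text, `\1` only succeeds where that same text appears again.
Scanning left to right: at [0:5] match 'pp701', group 1 = 'p'; at [5:9] match 'ddd9', group 1 = 'd'.
With a single group, `findall` returns only what that group captured — 2 items.

['p', 'd']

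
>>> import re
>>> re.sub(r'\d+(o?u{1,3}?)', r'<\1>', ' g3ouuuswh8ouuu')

Pattern: one or more of a digit; then optionally the literal 'o', then 1 to 3 of a literal 'u' (lazy) (captured).
Matches: at [2:5] → '3ou'; at [10:13] → '8ou'.
`\1` in the replacement pulls in group 1's text for each match.

' g<ou>uuswh<ou>uu'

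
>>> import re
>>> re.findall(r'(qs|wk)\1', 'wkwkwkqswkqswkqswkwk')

['wk', 'wk']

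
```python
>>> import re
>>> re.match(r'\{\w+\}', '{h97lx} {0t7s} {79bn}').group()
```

`re.match` won't scan ahead — the pattern has to work from the very first character.
The match spans [0:7] → '{h97lx}'.

'{h97lx}'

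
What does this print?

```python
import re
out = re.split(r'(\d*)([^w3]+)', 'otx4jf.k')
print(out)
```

['', '', 'otx4jf.k', '']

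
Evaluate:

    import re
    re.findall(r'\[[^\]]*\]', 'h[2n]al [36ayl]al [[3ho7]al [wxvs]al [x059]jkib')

Walking the string: at [1:5] → '[2n]'; at [8:15] → '[36ayl]'; at [18:25] → '[[3ho7]'; at [28:34] → '[wxvs]'; at [37:43] → '[x059]'.
No capturing groups, so `findall` returns the 5 full match strings.

['[2n]', '[36ayl]', '[[3ho7]', '[wxvs]', '[x059]']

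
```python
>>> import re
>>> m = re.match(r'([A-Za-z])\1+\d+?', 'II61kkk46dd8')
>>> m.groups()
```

After group 1 captures some text, `\1` only succeeds where that same text appears again.
`re.match` only tries the pattern at the start of the string.
The match spans [0:3] → 'II6'.
Captured: group 1 = 'I'.

('I',)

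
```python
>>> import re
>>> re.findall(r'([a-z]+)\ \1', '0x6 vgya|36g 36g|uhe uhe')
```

['uhe']

The backreference `\1` re-matches whatever the first group consumed, character for character.
Scanning left to right: at [17:24] match 'uhe uhe', group 1 = 'uhe'.
With a single group, `findall` returns only what that group captured — 1 item.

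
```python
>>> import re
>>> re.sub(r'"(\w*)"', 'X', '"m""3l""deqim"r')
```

'XXXr'

Matches: at [0:3] → '"m"'; at [3:7] → '"3l"'; at [7:14] → '"deqim"'.
`sub` substitutes 'X' at each match site.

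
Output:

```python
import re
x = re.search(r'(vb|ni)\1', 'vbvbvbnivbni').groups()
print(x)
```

The backreference `\1` re-matches whatever the first group consumed, character for character.
`re.search` tries every starting position until one works.
The match spans [0:4] → 'vbvb'.
Captured: group 1 = 'vb'.

('vb',)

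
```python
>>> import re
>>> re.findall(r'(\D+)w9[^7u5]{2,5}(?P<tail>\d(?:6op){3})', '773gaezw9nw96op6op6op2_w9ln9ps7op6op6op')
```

Pattern: one or more of a non-digit (captured); then the literal 'w9', then 2 to 5 of any character except [7u5]; then a digit, then the literal '6op' repeated 3 times (captured as 'tail').
`findall` packs the 2 group values into a tuple for every match.

[('gaez', '96op6op6op')]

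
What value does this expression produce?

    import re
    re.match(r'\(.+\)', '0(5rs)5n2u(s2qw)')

`match` is anchored at position 0; if the pattern doesn't fit there, it returns None.
Here position 0 doesn't satisfy it, so the call returns None.

None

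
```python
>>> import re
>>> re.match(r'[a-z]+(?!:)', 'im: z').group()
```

'i'

The negative lookaround is zero-width — it rules out positions where the adjacent text would match, without consuming anything.
`match` is anchored at position 0; if the pattern doesn't fit there, it returns None.
The match spans [0:1] → 'i'.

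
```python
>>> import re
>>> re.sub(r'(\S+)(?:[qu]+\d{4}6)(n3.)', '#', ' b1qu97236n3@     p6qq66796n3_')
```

' #     #'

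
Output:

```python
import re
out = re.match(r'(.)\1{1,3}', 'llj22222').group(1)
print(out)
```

l

`\1` has to match the exact text group 1 already captured.
`re.match` only tries the pattern at the start of the string.
The match spans [0:2] → 'll'.
Captured: group 1 = 'l'.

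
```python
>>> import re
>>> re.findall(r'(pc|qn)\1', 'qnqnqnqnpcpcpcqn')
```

['qn', 'qn', 'pc']

`\1` has to match the exact text group 1 already captured.
One capturing group, so `findall` returns just the captured substring from each match — 3 in all.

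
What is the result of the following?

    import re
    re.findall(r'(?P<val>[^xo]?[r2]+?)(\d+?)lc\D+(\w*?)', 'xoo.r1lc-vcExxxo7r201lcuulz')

[('.r', '1', ''), ('7r', '201', '')]

This matches optionally any character except [xo], then one or more of one of [r2] (lazy) (captured as 'val'); then one or more of a digit (lazy) (captured); then the literal 'lc', then one or more of a non-digit; then zero or more of a word character (lazy) (captured).
A non-greedy quantifier consumes as few characters as it can — just enough that the remainder of the pattern still matches from where it stops; whatever follows it matches normally.
Matches: at [3:16] match '.r1lc-vcExxxo', groups = ('.r', '1', ''); at [16:27] match '7r201lcuulz', groups = ('7r', '201', '').
`findall` packs the 3 group values into a tuple for every match.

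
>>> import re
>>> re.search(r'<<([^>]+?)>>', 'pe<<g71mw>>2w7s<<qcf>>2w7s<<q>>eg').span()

(2, 11)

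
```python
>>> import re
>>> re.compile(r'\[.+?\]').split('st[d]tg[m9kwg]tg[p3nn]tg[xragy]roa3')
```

A non-greedy quantifier consumes as few characters as it can — just enough that the remainder of the pattern still matches from where it stops; whatever follows it matches normally.
Matches to split on: at [2:5] → '[d]'; at [7:14] → '[m9kwg]'; at [16:22] → '[p3nn]'; at [24:31] → '[xragy]'.
Each match becomes a cut point; 5 segments remain.

['st', 'tg', 'tg', 'tg', 'roa3']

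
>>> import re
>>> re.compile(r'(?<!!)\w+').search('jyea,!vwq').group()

'jyea'

Because the assertion is negative and zero-width, positions next to the forbidden text are skipped.
`search` walks the string left to right and returns the first match it finds.
The match spans [0:4] → 'jyea'.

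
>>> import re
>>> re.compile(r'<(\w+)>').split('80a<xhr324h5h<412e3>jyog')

['80a<xhr324h5h', '412e3', 'jyog']

Matches to split on: at [13:20] → '<412e3>'.
`re.split` interleaves the captured-group text with the surrounding fragments.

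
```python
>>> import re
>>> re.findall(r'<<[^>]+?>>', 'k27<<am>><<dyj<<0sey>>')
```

Since nothing is captured, `findall` lists the 2 matched substrings directly.

['<<am>>', '<<dyj<<0sey>>']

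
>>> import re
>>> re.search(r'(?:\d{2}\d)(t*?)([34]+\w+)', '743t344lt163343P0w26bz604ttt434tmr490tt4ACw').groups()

The pattern matches exactly 2 of a digit, then a digit (non-capturing group); then zero or more of a literal 't' (lazy) (captured); then one or more of one of [34], then one or more of a word character (captured).
Unlike `match`, `search` isn't anchored — it looks for the pattern anywhere in the string.
The match spans [0:43] → '743t344lt163343P0w26bz604ttt434tmr490tt4ACw'.
Captured: group 1 = 't', group 2 = '344lt163343P0w26bz604ttt434tmr490tt4ACw'.

('t', '344lt163343P0w26bz604ttt434tmr490tt4ACw')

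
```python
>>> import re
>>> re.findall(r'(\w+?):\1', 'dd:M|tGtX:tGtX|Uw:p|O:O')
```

`\1` is not a pattern — it's the concrete string captured by group 1, re-applied verbatim.
Because there's exactly one group, `findall` drops the full match and keeps group 1 from each hit.

['tGtX', 'O']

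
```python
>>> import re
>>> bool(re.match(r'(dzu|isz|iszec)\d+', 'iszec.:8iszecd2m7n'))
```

`re.match` only tries the pattern at the start of the string.
Here position 0 doesn't satisfy it, so the call returns None, and `bool(None)` is False.

False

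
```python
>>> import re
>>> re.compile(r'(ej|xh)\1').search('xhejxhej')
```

None

`\1` has to match the exact text group 1 already captured.
`re.search` tries every starting position until one works.
Here nothing in the string fits, so the call returns None.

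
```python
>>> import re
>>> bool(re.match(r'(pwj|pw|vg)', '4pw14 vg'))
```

With `match`, the pattern is implicitly anchored at the beginning.
Here the string doesn't start with a match, so the call returns None, and `bool(None)` is False.

False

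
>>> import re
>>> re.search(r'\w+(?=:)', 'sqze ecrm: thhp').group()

The positive lookaround only admits positions where the adjacent text matches; those characters stay outside the span.
`re.search` scans for the first position where the pattern succeeds.
The match spans [5:9] → 'ecrm'.

'ecrm'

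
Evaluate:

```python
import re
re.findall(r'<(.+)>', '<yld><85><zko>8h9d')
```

['yld><85><zko']

`findall` collects group 1 from the one match (1 total).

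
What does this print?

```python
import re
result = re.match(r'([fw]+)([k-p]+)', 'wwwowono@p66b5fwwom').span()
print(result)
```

(0, 4)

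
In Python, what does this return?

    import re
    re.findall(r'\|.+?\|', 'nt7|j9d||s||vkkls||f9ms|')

Because the quantifier is non-greedy, it stops expanding at the earliest point where the rest of the pattern can succeed.
Walking the string: at [3:8] → '|j9d|'; at [8:11] → '|s|'; at [11:18] → '|vkkls|'; at [18:24] → '|f9ms|'.
`findall` yields the raw match text (4 of them) because the pattern has no groups.

['|j9d|', '|s|', '|vkkls|', '|f9ms|']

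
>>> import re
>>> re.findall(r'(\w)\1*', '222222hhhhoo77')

['2', 'h', 'o', '7']

`\1` has to match the exact text group 1 already captured.
Scanning left to right: at [0:6] match '222222', group 1 = '2'; at [6:10] match 'hhhh', group 1 = 'h'; at [10:12] match 'oo', group 1 = 'o'; at [12:14] match '77', group 1 = '7'.
`findall` collects group 1 from each match (4 total).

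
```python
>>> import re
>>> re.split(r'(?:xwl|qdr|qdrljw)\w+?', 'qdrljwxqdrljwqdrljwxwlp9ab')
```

`|` is ordered: at each position the engine commits to the first alternative that works.
Matches to split on: at [0:4] → 'qdrl'; at [7:11] → 'qdrl'; at [13:17] → 'qdrl'; at [19:23] → 'xwlp'.
Each match becomes a cut point; 5 segments remain.

['', 'jwx', 'jw', 'jw', '9ab']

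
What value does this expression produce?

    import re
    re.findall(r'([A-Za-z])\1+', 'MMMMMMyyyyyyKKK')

After group 1 captures some text, `\1` only succeeds where that same text appears again.
Walking the string: at [0:6] match 'MMMMMM', group 1 = 'M'; at [6:12] match 'yyyyyy', group 1 = 'y'; at [12:15] match 'KKK', group 1 = 'K'.
One capturing group, so `findall` returns just the captured substring from each match — 3 in all.

['M', 'y', 'K']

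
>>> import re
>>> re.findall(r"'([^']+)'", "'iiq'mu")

Scanning left to right: at [0:5] match "'iiq'", group 1 = 'iiq'.
With a single group, `findall` returns only what that group captured — 1 item.

['iiq']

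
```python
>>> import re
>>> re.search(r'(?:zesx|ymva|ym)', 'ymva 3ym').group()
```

Alternation isn't longest-match — the leftmost alternative that fits at this position is chosen.
`re.search` tries every starting position until one works.
The match spans [0:4] → 'ymva'.

'ymva'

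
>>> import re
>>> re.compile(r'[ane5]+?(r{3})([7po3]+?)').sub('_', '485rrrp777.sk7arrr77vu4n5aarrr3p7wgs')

The pattern matches one or more of one of [ane5] (lazy); then exactly 3 of a literal 'r' (captured); then one or more of one of [7po3] (lazy) (captured).
Matches: at [2:7] → '5rrrp'; at [14:19] → 'arrr7'; at [23:31] → 'n5aarrr3'.
`sub` substitutes '_' at each match site.

'48_777.sk7_7vu4_p7wgs'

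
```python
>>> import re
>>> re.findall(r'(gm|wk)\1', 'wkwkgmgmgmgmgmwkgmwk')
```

`\1` is not a pattern — it's the concrete string captured by group 1, re-applied verbatim.
Matches: at [0:4] match 'wkwk', group 1 = 'wk'; at [4:8] match 'gmgm', group 1 = 'gm'; at [8:12] match 'gmgm', group 1 = 'gm'.
`findall` collects group 1 from each match (3 total).

['wk', 'gm', 'gm']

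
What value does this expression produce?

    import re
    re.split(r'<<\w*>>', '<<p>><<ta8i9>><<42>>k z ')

['', '', '', 'k z ']

Each match becomes a cut point; 4 segments remain.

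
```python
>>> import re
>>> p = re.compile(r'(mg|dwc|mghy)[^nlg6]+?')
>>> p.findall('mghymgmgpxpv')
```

['mg', 'mg']

The regex engine tests alternatives in the order written; an earlier branch that matches wins even if a later one would match more.
Scanning left to right: at [0:3] match 'mgh', group 1 = 'mg'; at [4:7] match 'mgm', group 1 = 'mg'.
One capturing group, so `findall` returns just the captured substring from each match — 2 in all.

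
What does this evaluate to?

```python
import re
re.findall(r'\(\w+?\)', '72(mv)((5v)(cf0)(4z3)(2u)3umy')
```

['(mv)', '(5v)', '(cf0)', '(4z3)', '(2u)']

Since nothing is captured, `findall` lists the 5 matched substrings directly.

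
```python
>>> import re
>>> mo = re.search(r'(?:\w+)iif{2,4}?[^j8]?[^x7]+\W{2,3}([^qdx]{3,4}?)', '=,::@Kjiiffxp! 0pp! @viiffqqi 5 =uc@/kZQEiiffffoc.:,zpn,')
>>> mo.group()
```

'Kjiiffxp! 0pp! @viiffqqi 5 =uc@/kZQEiiffffoc.:,zpn'

Lazy quantifiers expand one character at a time until the remainder of the pattern can match.
The match spans [5:55] → 'Kjiiffxp! 0pp! @viiffqqi 5 =uc@/kZQEiiffffoc.:,zpn'.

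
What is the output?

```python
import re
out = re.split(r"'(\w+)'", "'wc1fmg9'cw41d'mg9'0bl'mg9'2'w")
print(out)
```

`re.split` interleaves the captured-group text with the surrounding fragments.

['', 'wc1fmg9', 'cw41d', 'mg9', '0bl', 'mg9', "2'w"]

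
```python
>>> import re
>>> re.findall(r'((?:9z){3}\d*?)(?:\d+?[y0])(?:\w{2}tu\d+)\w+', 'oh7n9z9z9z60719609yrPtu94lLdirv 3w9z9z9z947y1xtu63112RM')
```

['9z9z9z', '9z9z9z']

Pattern: the literal '9z' repeated 3 times, then zero or more of a digit (lazy) (captured); then one or more of a digit (lazy), then one of [y0] (non-capturing group); then exactly 2 of a word character, then the literal 'tu', then one or more of a digit (non-capturing group); then one or more of a word character.
Walking the string: at [4:31] match '9z9z9z60719609yrPtu94lLdirv', group 1 = '9z9z9z'; at [34:55] match '9z9z9z947y1xtu63112RM', group 1 = '9z9z9z'.
With a single group, `findall` returns only what that group captured — 2 items.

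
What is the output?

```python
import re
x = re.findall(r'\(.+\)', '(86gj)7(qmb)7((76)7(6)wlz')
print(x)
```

['(86gj)7(qmb)7((76)7(6)']

Walking the string: at [0:22] → '(86gj)7(qmb)7((76)7(6)'.
With no groups in the pattern, `findall` gives back each whole match — 1 here.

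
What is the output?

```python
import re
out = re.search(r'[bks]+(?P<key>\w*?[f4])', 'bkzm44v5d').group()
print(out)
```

bkzm4

This matches one or more of one of [bks]; then zero or more of a word character (lazy), then one of [f4] (captured as 'key').
The match spans [0:5] → 'bkzm4'.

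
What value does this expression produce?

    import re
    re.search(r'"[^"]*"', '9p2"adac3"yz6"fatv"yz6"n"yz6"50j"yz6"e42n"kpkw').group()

'"adac3"'

The match spans [3:10] → '"adac3"'.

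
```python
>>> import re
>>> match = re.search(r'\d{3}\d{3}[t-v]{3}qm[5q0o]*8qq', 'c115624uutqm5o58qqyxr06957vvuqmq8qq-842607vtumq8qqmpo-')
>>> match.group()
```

This matches exactly 3 of a digit, then exactly 3 of a digit, then exactly 3 of a character in [t-v]; then the literal 'qm', then zero or more of one of [5q0o], then the literal '8qq'.
The match spans [1:18] → '115624uutqm5o58qq'.

'115624uutqm5o58qq'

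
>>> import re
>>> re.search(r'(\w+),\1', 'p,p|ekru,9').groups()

('p',)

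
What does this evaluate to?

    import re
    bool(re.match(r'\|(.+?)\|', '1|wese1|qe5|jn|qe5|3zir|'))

False

`match` is anchored at position 0; if the pattern doesn't fit there, it returns None.
Here the string doesn't start with a match, so the call returns None, and `bool(None)` is False.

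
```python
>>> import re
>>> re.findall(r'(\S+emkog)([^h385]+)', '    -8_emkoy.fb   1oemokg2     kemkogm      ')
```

[('kemkog', 'm      ')]

This matches one or more of a non-whitespace character, then the literal 'emk', then the literal 'og' (captured); then one or more of any character except [h385] (captured).
Scanning left to right: at [31:44] match 'kemkogm      ', groups = ('kemkog', 'm      ').
With 2 capturing groups, `findall` returns a 2-tuple per match.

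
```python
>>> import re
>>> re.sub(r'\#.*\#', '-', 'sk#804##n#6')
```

'sk-6'

Matches: at [2:10] → '#804##n#'.
`sub` substitutes '-' at each match site.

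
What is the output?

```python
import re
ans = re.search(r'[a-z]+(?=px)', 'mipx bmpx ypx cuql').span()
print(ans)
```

(0, 2)

The `(?=…)`/`(?<=…)` assertion just peeks at neighbouring text; it doesn't advance the match position.
`search` walks the string left to right and returns the first match it finds.
The match spans [0:2] → 'mi'.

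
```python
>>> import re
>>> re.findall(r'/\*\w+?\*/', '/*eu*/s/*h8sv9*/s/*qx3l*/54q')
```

['/*eu*/', '/*h8sv9*/', '/*qx3l*/']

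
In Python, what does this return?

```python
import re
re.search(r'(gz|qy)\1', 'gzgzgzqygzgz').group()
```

'gzgz'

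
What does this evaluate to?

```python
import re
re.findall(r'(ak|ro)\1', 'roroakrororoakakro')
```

The backreference `\1` re-matches whatever the first group consumed, character for character.
Matches: at [0:4] match 'roro', group 1 = 'ro'; at [6:10] match 'roro', group 1 = 'ro'; at [12:16] match 'akak', group 1 = 'ak'.
One capturing group, so `findall` returns just the captured substring from each match — 3 in all.

['ro', 'ro', 'ak']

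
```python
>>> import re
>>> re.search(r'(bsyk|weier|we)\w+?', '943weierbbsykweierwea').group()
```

'weierb'

Branches in `(...|...)` are attempted left-to-right; the first branch that allows the whole pattern to succeed is taken.
Unlike `match`, `search` isn't anchored — it looks for the pattern anywhere in the string.
The match spans [3:9] → 'weierb'.
Captured: group 1 = 'weier'.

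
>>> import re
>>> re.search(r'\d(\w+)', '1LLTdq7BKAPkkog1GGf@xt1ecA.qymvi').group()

The pattern matches a digit; then one or more of a word character (captured).
`search` walks the string left to right and returns the first match it finds.
The match spans [0:19] → '1LLTdq7BKAPkkog1GGf'.
Captured: group 1 = 'LLTdq7BKAPkkog1GGf'.

'1LLTdq7BKAPkkog1GGf'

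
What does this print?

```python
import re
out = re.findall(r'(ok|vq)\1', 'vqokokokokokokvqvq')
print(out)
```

A backreference is literal: `\1` must see the identical characters the first group matched.
Matches: at [2:6] match 'okok', group 1 = 'ok'; at [6:10] match 'okok', group 1 = 'ok'; at [10:14] match 'okok', group 1 = 'ok'; at [14:18] match 'vqvq', group 1 = 'vq'.
One capturing group, so `findall` returns just the captured substring from each match — 4 in all.

['ok', 'ok', 'ok', 'vq']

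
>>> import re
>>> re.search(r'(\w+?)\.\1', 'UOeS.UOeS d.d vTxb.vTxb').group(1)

'UOeS'

`\1` has to match the exact text group 1 already captured.
`re.search` tries every starting position until one works.
The match spans [0:9] → 'UOeS.UOeS'.
Captured: group 1 = 'UOeS'.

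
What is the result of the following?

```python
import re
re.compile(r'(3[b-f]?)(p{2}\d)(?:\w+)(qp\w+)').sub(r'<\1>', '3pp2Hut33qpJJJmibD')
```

The pattern matches a literal '3', then optionally a character in [b-f] (captured); then exactly 2 of the literal 'p', then a digit (captured); then one or more of a word character (non-capturing group); then the literal 'qp', then one or more of a word character (captured).
Each match is replaced using the text its own group 1 captured.

'<3>'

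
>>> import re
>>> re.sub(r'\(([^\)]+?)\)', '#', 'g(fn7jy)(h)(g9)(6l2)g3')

Matches: at [1:8] → '(fn7jy)'; at [8:11] → '(h)'; at [11:15] → '(g9)'; at [15:20] → '(6l2)'.
`sub` substitutes '#' at each match site.

'g####g3'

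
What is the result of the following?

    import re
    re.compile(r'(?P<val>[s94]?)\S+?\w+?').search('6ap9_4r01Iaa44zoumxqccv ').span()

(0, 2)

This matches optionally one of [s94] (captured as 'val'); then one or more of a non-whitespace character (lazy); then one or more of a word character (lazy).
The `?` after the quantifier makes it lazy — it takes as little as possible before letting the rest of the pattern try.
Unlike `match`, `search` isn't anchored — it looks for the pattern anywhere in the string.
The match spans [0:2] → '6a'.
Captured: group 1 = ''.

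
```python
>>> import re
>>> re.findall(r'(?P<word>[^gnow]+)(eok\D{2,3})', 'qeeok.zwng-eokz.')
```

[('qe', 'eok.zw'), ('-', 'eokz.')]

Pattern: one or more of any character except [gnow] (captured as 'word'); then the literal 'eok', then 2 to 3 of a non-digit (captured).
Matches: at [0:8] match 'qeeok.zw', groups = ('qe', 'eok.zw'); at [10:16] match '-eokz.', groups = ('-', 'eokz.').
2 groups means each result is a tuple of 2 captured strings — 2 here.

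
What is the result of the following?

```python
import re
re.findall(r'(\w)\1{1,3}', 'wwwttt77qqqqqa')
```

After group 1 captures some text, `\1` only succeeds where that same text appears again.
Because there's exactly one group, `findall` drops the full match and keeps group 1 from each hit.

['w', 't', '7', 'q']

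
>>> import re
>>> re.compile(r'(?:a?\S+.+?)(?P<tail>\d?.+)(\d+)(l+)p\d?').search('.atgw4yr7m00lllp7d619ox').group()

'.atgw4yr7m00lllp7'

This matches optionally the literal 'a', then one or more of a non-whitespace character, then one or more of any character (lazy) (non-capturing group); then optionally a digit, then one or more of any character (captured as 'tail'); then one or more of a digit (captured); then one or more of a literal 'l' (captured); then the literal 'p', then optionally a digit.
`re.search` scans for the first position where the pattern succeeds.
The match spans [0:17] → '.atgw4yr7m00lllp7'.
Captured: group 1 = '0', group 2 = '0', group 3 = 'lll'.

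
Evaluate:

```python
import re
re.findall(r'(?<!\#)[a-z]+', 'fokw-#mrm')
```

['fokw', 'rm']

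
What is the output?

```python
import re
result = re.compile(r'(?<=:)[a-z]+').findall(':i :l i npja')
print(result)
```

['i', 'l']

The positive lookaround only admits positions where the adjacent text matches; those characters stay outside the span.
No capturing groups, so `findall` returns the 2 full match strings.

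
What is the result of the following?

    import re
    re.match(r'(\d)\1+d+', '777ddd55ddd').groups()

('7',)

`\1` has to match the exact text group 1 already captured.
`re.match` won't scan ahead — the pattern has to work from the very first character.
The match spans [0:6] → '777ddd'.
Captured: group 1 = '7'.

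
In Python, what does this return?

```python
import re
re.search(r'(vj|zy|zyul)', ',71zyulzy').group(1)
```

'zy'

The match spans [3:5] → 'zy'.
Captured: group 1 = 'zy'.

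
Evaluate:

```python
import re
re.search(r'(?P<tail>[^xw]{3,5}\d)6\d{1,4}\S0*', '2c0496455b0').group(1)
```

'2c049'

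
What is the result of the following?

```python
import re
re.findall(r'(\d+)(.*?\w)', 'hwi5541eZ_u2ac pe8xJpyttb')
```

[('5541', 'e'), ('2', 'a'), ('8', 'x')]

A non-greedy quantifier consumes as few characters as it can — just enough that the remainder of the pattern still matches from where it stops; whatever follows it matches normally.
2 groups means each result is a tuple of 2 captured strings — 3 here.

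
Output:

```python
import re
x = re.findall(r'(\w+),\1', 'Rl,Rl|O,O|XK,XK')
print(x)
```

['Rl', 'O', 'XK']

`\1` is not a pattern — it's the concrete string captured by group 1, re-applied verbatim.
Because there's exactly one group, `findall` drops the full match and keeps group 1 from each hit.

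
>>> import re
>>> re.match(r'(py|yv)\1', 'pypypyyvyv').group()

`\1` is not a pattern — it's the concrete string captured by group 1, re-applied verbatim.
`re.match` only tries the pattern at the start of the string.
The match spans [0:4] → 'pypy'.
Captured: group 1 = 'py'.

'pypy'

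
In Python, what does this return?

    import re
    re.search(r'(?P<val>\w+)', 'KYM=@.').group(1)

'KYM'

The pattern matches one or more of a word character (captured as 'val').
`re.search` tries every starting position until one works.
The match spans [0:3] → 'KYM'.
Captured: group 1 = 'KYM'.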